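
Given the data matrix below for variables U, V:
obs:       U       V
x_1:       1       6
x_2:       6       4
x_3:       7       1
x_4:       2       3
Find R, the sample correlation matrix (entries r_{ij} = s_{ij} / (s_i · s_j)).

Step 1 — column means:
  mean(U) = (1 + 6 + 7 + 2) / 4 = 16/4 = 4
  mean(V) = (6 + 4 + 1 + 3) / 4 = 14/4 = 3.5

Step 2 — sample variances and covariances s[i,j] = (1/(n-1)) · Σ_k (x_{k,i} - mean_i) · (x_{k,j} - mean_j), with n-1 = 3:
  s[U,U] = ((-3)·(-3) + (2)·(2) + (3)·(3) + (-2)·(-2)) / 3 = 26/3 = 8.6667
  s[U,V] = ((-3)·(2.5) + (2)·(0.5) + (3)·(-2.5) + (-2)·(-0.5)) / 3 = -13/3 = -4.3333
  s[V,V] = ((2.5)·(2.5) + (0.5)·(0.5) + (-2.5)·(-2.5) + (-0.5)·(-0.5)) / 3 = 13/3 = 4.3333
  Sample standard deviations s_i = √(s[i,i]):
  s(U) = √(8.6667) = 2.9439
  s(V) = √(4.3333) = 2.0817

Step 3 — r_{ij} = s_{ij} / (s_i · s_j):
  r[U,U] = 1 (diagonal).
  r[U,V] = -4.3333 / (2.9439 · 2.0817) = -4.3333 / 6.1283 = -0.7071
  r[V,V] = 1 (diagonal).

R is symmetric with unit diagonal. Assembling:

R = [[1, -0.7071],
 [-0.7071, 1]]


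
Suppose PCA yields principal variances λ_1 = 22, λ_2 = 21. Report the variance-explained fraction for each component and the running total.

Step 1 — total variance = trace(Sigma) = Σ λ_i = 22 + 21 = 43.

Step 2 — fraction explained by component i = λ_i / Σ λ:
  PC1: 22/43 = 0.5116
  PC2: 21/43 = 0.4884

Step 3 — cumulative fraction after k components = (λ_1 + ... + λ_k) / Σ λ:
  k = 1: 22/43 = 0.5116
  k = 2: (22 + 21)/43 = 43/43 = 1

Summary (fraction, with percent):

explained: PC1 0.5116 (51.16%), PC2 0.4884 (48.84%);  cumulative: 0.5116, 1


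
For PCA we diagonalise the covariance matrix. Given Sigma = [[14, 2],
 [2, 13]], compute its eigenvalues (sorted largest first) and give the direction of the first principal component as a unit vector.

Step 1 — characteristic polynomial of 2×2 Sigma:
  det(Sigma - λI) = λ² - trace · λ + det = 0.
  trace = 14 + 13 = 27, det = 14·13 - (2)² = 178.
Step 2 — discriminant:
  Δ = trace² - 4·det = 729 - 712 = 17.
Step 3 — eigenvalues:
  λ = (trace ± √Δ)/2 = (27 ± 4.1231)/2,
  λ_1 = 15.5616,  λ_2 = 11.4384.

Step 4 — unit eigenvector for λ_1: solve (Sigma - λ_1 I)v = 0. First row:
  (14 - 15.5616)·v_x + (2)·v_y = 0, i.e. (-1.5616)·v_x + (2)·v_y = 0,
  so v ∝ (b, λ_1 - a) = (2, 1.5616) = u.
  ||u|| = √((2)² + (1.5616)²) = √(6.4384) ≈ 2.5374,
  v_1 = u/||u|| ≈ (0.7882, 0.6154) (||v_1|| = 1).

λ_1 = 15.5616,  λ_2 = 11.4384;  v_1 ≈ (0.7882, 0.6154)


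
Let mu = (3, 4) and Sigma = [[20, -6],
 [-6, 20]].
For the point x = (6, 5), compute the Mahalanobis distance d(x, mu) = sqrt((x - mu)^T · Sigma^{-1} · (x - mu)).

Step 1 — centre the observation: (x - mu) = (3, 1).

Step 2 — invert Sigma. det(Sigma) = 20·20 - (-6)² = 364.
  Sigma^{-1} = (1/det) · [[d, -b], [-b, a]] = [[0.0549, 0.0165],
 [0.0165, 0.0549]].

Step 3 — form the quadratic (x - mu)^T · Sigma^{-1} · (x - mu):
  Sigma^{-1} · (x - mu) = (0.1813, 0.1044).
  (x - mu)^T · [Sigma^{-1} · (x - mu)] = (3)·(0.1813) + (1)·(0.1044) = 0.6484.

Step 4 — take square root: d = √(0.6484) ≈ 0.8052.

d(x, mu) = √(0.6484) ≈ 0.8052


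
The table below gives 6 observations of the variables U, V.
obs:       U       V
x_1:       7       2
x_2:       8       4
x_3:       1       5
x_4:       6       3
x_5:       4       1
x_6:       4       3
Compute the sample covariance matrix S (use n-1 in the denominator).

Step 1 — column means:
  mean(U) = (7 + 8 + 1 + 6 + 4 + 4) / 6 = 30/6 = 5
  mean(V) = (2 + 4 + 5 + 3 + 1 + 3) / 6 = 18/6 = 3

Step 2 — sample covariance S[i,j] = (1/(n-1)) · Σ_k (x_{k,i} - mean_i) · (x_{k,j} - mean_j), with n-1 = 5.
  S[U,U] = ((2)·(2) + (3)·(3) + (-4)·(-4) + (1)·(1) + (-1)·(-1) + (-1)·(-1)) / 5 = 32/5 = 6.4
  S[U,V] = ((2)·(-1) + (3)·(1) + (-4)·(2) + (1)·(0) + (-1)·(-2) + (-1)·(0)) / 5 = -5/5 = -1
  S[V,V] = ((-1)·(-1) + (1)·(1) + (2)·(2) + (0)·(0) + (-2)·(-2) + (0)·(0)) / 5 = 10/5 = 2

S is symmetric (S[j,i] = S[i,j]). Assembling:

S = [[6.4, -1],
 [-1, 2]]


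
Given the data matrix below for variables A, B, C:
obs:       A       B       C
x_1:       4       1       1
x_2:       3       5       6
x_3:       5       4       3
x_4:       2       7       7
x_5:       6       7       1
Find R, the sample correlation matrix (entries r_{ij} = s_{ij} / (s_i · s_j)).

Step 1 — column means:
  mean(A) = (4 + 3 + 5 + 2 + 6) / 5 = 20/5 = 4
  mean(B) = (1 + 5 + 4 + 7 + 7) / 5 = 24/5 = 4.8
  mean(C) = (1 + 6 + 3 + 7 + 1) / 5 = 18/5 = 3.6

Step 2 — sample variances and covariances s[i,j] = (1/(n-1)) · Σ_k (x_{k,i} - mean_i) · (x_{k,j} - mean_j), with n-1 = 4:
  s[A,A] = ((0)·(0) + (-1)·(-1) + (1)·(1) + (-2)·(-2) + (2)·(2)) / 4 = 10/4 = 2.5
  s[A,B] = ((0)·(-3.8) + (-1)·(0.2) + (1)·(-0.8) + (-2)·(2.2) + (2)·(2.2)) / 4 = -1/4 = -0.25
  s[A,C] = ((0)·(-2.6) + (-1)·(2.4) + (1)·(-0.6) + (-2)·(3.4) + (2)·(-2.6)) / 4 = -15/4 = -3.75
  s[B,B] = ((-3.8)·(-3.8) + (0.2)·(0.2) + (-0.8)·(-0.8) + (2.2)·(2.2) + (2.2)·(2.2)) / 4 = 24.8/4 = 6.2
  s[B,C] = ((-3.8)·(-2.6) + (0.2)·(2.4) + (-0.8)·(-0.6) + (2.2)·(3.4) + (2.2)·(-2.6)) / 4 = 12.6/4 = 3.15
  s[C,C] = ((-2.6)·(-2.6) + (2.4)·(2.4) + (-0.6)·(-0.6) + (3.4)·(3.4) + (-2.6)·(-2.6)) / 4 = 31.2/4 = 7.8
  Sample standard deviations s_i = √(s[i,i]):
  s(A) = √(2.5) = 1.5811
  s(B) = √(6.2) = 2.49
  s(C) = √(7.8) = 2.7928

Step 3 — r_{ij} = s_{ij} / (s_i · s_j):
  r[A,A] = 1 (diagonal).
  r[A,B] = -0.25 / (1.5811 · 2.49) = -0.25 / 3.937 = -0.0635
  r[A,C] = -3.75 / (1.5811 · 2.7928) = -3.75 / 4.4159 = -0.8492
  r[B,B] = 1 (diagonal).
  r[B,C] = 3.15 / (2.49 · 2.7928) = 3.15 / 6.9541 = 0.453
  r[C,C] = 1 (diagonal).

R is symmetric with unit diagonal. Assembling:

R = [[1, -0.0635, -0.8492],
 [-0.0635, 1, 0.453],
 [-0.8492, 0.453, 1]]


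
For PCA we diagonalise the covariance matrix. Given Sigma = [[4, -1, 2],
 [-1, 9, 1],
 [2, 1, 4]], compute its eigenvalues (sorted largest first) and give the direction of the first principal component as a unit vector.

Step 1 — characteristic polynomial p(λ) = det(λI - Sigma) = λ³ - tr·λ² + c_1·λ - det, where tr = trace, c_1 = sum of the principal 2×2 minors, det = det(Sigma):
  tr = 4 + 9 + 4 = 17,
  c_1 = (4·9 - (-1)²) + (4·4 - (2)²) + (9·4 - (1)²) = 35 + 12 + 35 = 82,
  det = 4·(9·4 - (1)²) - (-1)·((-1)·4 - (1)·(2)) + (2)·((-1)·(1) - 9·(2)) = 4·(35) - (-1)·(-6) + (2)·(-19) = 96.
  So p(λ) = λ³ - 17λ² + 82λ - 96.
Step 2 — look for an integer root (rational root theorem: any rational root is an integer divisor of 96). Testing λ = 6:
  p(6) = 216 - 612 + 492 - 96 = 0  ✓
  Dividing out (λ - 6): p(λ) = (λ - 6)(λ² - 11λ + 16).
Step 3 — remaining eigenvalues from the quadratic λ² - 11λ + 16 = 0:
  Δ = 11² - 4·16 = 121 - 64 = 57,  λ = (11 ± √57)/2 = (11 ± 7.5498)/2 ≈ 9.2749 or 1.7251.
  Sorted: λ_1 = 9.2749,  λ_2 = 6,  λ_3 = 1.7251  (check: sum = 17 = tr ✓).

Step 4 — unit eigenvector for λ_1 ≈ 9.2749: v spans the null space of (Sigma - λ_1 I), whose rows are
  r_1 = (-5.2749, -1, 2),  r_2 = (-1, -0.2749, 1),  r_3 = (2, 1, -5.2749).
  v is orthogonal to every row, so take v ∝ r_1 × r_2 = ((-1)·(1) - (2)·(-0.2749), (2)·(-1) - (-5.2749)·(1), (-5.2749)·(-0.2749) - (-1)·(-1)) ≈ (-0.4502, 3.2749, 0.4502).
  Rescale (multiply by -1 so the first nonzero entry is positive): u = (0.4502, -3.2749, -0.4502).
  ||u|| = √((0.4502)² + (-3.2749)² + (-0.4502)²) = √(11.1304) ≈ 3.3362,  v_1 = u/||u|| ≈ (0.1349, -0.9816, -0.1349) (||v_1|| = 1).

λ_1 = 9.2749,  λ_2 = 6,  λ_3 = 1.7251;  v_1 ≈ (0.1349, -0.9816, -0.1349)


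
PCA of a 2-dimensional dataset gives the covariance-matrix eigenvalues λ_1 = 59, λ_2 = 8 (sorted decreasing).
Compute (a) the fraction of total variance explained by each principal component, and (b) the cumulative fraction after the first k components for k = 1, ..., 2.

Step 1 — total variance = trace(Sigma) = Σ λ_i = 59 + 8 = 67.

Step 2 — fraction explained by component i = λ_i / Σ λ:
  PC1: 59/67 = 0.8806
  PC2: 8/67 = 0.1194

Step 3 — cumulative fraction after k components = (λ_1 + ... + λ_k) / Σ λ:
  k = 1: 59/67 = 0.8806
  k = 2: (59 + 8)/67 = 67/67 = 1

Summary (fraction, with percent):

explained: PC1 0.8806 (88.06%), PC2 0.1194 (11.94%);  cumulative: 0.8806, 1


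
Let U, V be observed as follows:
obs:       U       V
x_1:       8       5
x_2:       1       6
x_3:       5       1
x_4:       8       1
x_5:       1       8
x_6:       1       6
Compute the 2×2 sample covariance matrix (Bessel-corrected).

Step 1 — column means:
  mean(U) = (8 + 1 + 5 + 8 + 1 + 1) / 6 = 24/6 = 4
  mean(V) = (5 + 6 + 1 + 1 + 8 + 6) / 6 = 27/6 = 4.5

Step 2 — sample covariance S[i,j] = (1/(n-1)) · Σ_k (x_{k,i} - mean_i) · (x_{k,j} - mean_j), with n-1 = 5.
  S[U,U] = ((4)·(4) + (-3)·(-3) + (1)·(1) + (4)·(4) + (-3)·(-3) + (-3)·(-3)) / 5 = 60/5 = 12
  S[U,V] = ((4)·(0.5) + (-3)·(1.5) + (1)·(-3.5) + (4)·(-3.5) + (-3)·(3.5) + (-3)·(1.5)) / 5 = -35/5 = -7
  S[V,V] = ((0.5)·(0.5) + (1.5)·(1.5) + (-3.5)·(-3.5) + (-3.5)·(-3.5) + (3.5)·(3.5) + (1.5)·(1.5)) / 5 = 41.5/5 = 8.3

S is symmetric (S[j,i] = S[i,j]). Assembling:

S = [[12, -7],
 [-7, 8.3]]


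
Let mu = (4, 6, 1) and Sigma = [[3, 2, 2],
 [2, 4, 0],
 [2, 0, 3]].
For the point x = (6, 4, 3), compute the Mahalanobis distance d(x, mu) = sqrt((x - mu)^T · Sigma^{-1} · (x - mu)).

Step 1 — centre the observation: (x - mu) = (2, -2, 2).

Step 2 — invert Sigma (cofactor / det for 3×3, or solve directly):
  Sigma^{-1} = [[1.5, -0.75, -1],
 [-0.75, 0.625, 0.5],
 [-1, 0.5, 1]].

Step 3 — form the quadratic (x - mu)^T · Sigma^{-1} · (x - mu):
  Sigma^{-1} · (x - mu) = (2.5, -1.75, -1).
  (x - mu)^T · [Sigma^{-1} · (x - mu)] = (2)·(2.5) + (-2)·(-1.75) + (2)·(-1) = 6.5.

Step 4 — take square root: d = √(6.5) ≈ 2.5495.

d(x, mu) = √(6.5) ≈ 2.5495


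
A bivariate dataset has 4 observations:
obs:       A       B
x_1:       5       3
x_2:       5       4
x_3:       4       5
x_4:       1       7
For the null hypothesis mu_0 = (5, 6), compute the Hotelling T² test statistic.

Step 1 — sample mean vector:
  mean(A) = (5 + 5 + 4 + 1) / 4 = 15/4 = 3.75
  mean(B) = (3 + 4 + 5 + 7) / 4 = 19/4 = 4.75
  x̄ = (3.75, 4.75),  deviation x̄ - mu_0 = (3.75, 4.75) - (5, 6) = (-1.25, -1.25).

Step 2 — sample covariance matrix, S[i,j] = (1/(n-1)) · Σ_k (x_{k,i} - mean_i) · (x_{k,j} - mean_j), divisor n-1 = 3:
  S[A,A] = ((1.25)·(1.25) + (1.25)·(1.25) + (0.25)·(0.25) + (-2.75)·(-2.75)) / 3 = 10.75/3 = 3.5833
  S[A,B] = ((1.25)·(-1.75) + (1.25)·(-0.75) + (0.25)·(0.25) + (-2.75)·(2.25)) / 3 = -9.25/3 = -3.0833
  S[B,B] = ((-1.75)·(-1.75) + (-0.75)·(-0.75) + (0.25)·(0.25) + (2.25)·(2.25)) / 3 = 8.75/3 = 2.9167
  S = [[3.5833, -3.0833],
 [-3.0833, 2.9167]].

Step 3 — invert S. det(S) = 3.5833·2.9167 - (-3.0833)² = 0.9444.
  S^{-1} = (1/det) · [[d, -b], [-b, a]] = [[3.0882, 3.2647],
 [3.2647, 3.7941]].

Step 4 — quadratic form (x̄ - mu_0)^T · S^{-1} · (x̄ - mu_0):
  S^{-1} · (x̄ - mu_0) = (-7.9412, -8.8235),
  (x̄ - mu_0)^T · [...] = (-1.25)·(-7.9412) + (-1.25)·(-8.8235) = 20.9559.

Step 5 — scale by n: T² = 4 · 20.9559 = 83.8235.

T² ≈ 83.8235


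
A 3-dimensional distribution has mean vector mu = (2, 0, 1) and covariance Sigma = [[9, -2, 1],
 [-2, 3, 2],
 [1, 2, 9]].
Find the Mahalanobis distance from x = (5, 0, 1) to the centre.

Step 1 — centre the observation: (x - mu) = (3, 0, 0).

Step 2 — invert Sigma (cofactor / det for 3×3, or solve directly):
  Sigma^{-1} = [[0.1438, 0.125, -0.0438],
 [0.125, 0.5, -0.125],
 [-0.0438, -0.125, 0.1438]].

Step 3 — form the quadratic (x - mu)^T · Sigma^{-1} · (x - mu):
  Sigma^{-1} · (x - mu) = (0.4312, 0.375, -0.1313).
  (x - mu)^T · [Sigma^{-1} · (x - mu)] = (3)·(0.4312) + (0)·(0.375) + (0)·(-0.1313) = 1.2937.

Step 4 — take square root: d = √(1.2937) ≈ 1.1374.

d(x, mu) = √(1.2937) ≈ 1.1374


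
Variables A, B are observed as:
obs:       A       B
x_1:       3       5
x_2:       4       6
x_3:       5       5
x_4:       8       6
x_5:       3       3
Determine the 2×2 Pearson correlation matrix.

Step 1 — column means:
  mean(A) = (3 + 4 + 5 + 8 + 3) / 5 = 23/5 = 4.6
  mean(B) = (5 + 6 + 5 + 6 + 3) / 5 = 25/5 = 5

Step 2 — sample variances and covariances s[i,j] = (1/(n-1)) · Σ_k (x_{k,i} - mean_i) · (x_{k,j} - mean_j), with n-1 = 4:
  s[A,A] = ((-1.6)·(-1.6) + (-0.6)·(-0.6) + (0.4)·(0.4) + (3.4)·(3.4) + (-1.6)·(-1.6)) / 4 = 17.2/4 = 4.3
  s[A,B] = ((-1.6)·(0) + (-0.6)·(1) + (0.4)·(0) + (3.4)·(1) + (-1.6)·(-2)) / 4 = 6/4 = 1.5
  s[B,B] = ((0)·(0) + (1)·(1) + (0)·(0) + (1)·(1) + (-2)·(-2)) / 4 = 6/4 = 1.5
  Sample standard deviations s_i = √(s[i,i]):
  s(A) = √(4.3) = 2.0736
  s(B) = √(1.5) = 1.2247

Step 3 — r_{ij} = s_{ij} / (s_i · s_j):
  r[A,A] = 1 (diagonal).
  r[A,B] = 1.5 / (2.0736 · 1.2247) = 1.5 / 2.5397 = 0.5906
  r[B,B] = 1 (diagonal).

R is symmetric with unit diagonal. Assembling:

R = [[1, 0.5906],
 [0.5906, 1]]


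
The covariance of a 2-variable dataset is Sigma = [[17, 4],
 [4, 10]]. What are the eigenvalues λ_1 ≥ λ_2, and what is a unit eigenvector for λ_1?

Step 1 — characteristic polynomial of 2×2 Sigma:
  det(Sigma - λI) = λ² - trace · λ + det = 0.
  trace = 17 + 10 = 27, det = 17·10 - (4)² = 154.
Step 2 — discriminant:
  Δ = trace² - 4·det = 729 - 616 = 113.
Step 3 — eigenvalues:
  λ = (trace ± √Δ)/2 = (27 ± 10.6301)/2,
  λ_1 = 18.8151,  λ_2 = 8.1849.

Step 4 — unit eigenvector for λ_1: solve (Sigma - λ_1 I)v = 0. First row:
  (17 - 18.8151)·v_x + (4)·v_y = 0, i.e. (-1.8151)·v_x + (4)·v_y = 0,
  so v ∝ (b, λ_1 - a) = (4, 1.8151) = u.
  ||u|| = √((4)² + (1.8151)²) = √(19.2945) ≈ 4.3925,
  v_1 = u/||u|| ≈ (0.9106, 0.4132) (||v_1|| = 1).

λ_1 = 18.8151,  λ_2 = 8.1849;  v_1 ≈ (0.9106, 0.4132)


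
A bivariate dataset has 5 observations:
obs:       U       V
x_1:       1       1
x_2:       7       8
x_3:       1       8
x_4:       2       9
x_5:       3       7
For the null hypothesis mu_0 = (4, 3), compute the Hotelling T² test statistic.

Step 1 — sample mean vector:
  mean(U) = (1 + 7 + 1 + 2 + 3) / 5 = 14/5 = 2.8
  mean(V) = (1 + 8 + 8 + 9 + 7) / 5 = 33/5 = 6.6
  x̄ = (2.8, 6.6),  deviation x̄ - mu_0 = (2.8, 6.6) - (4, 3) = (-1.2, 3.6).

Step 2 — sample covariance matrix, S[i,j] = (1/(n-1)) · Σ_k (x_{k,i} - mean_i) · (x_{k,j} - mean_j), divisor n-1 = 4:
  S[U,U] = ((-1.8)·(-1.8) + (4.2)·(4.2) + (-1.8)·(-1.8) + (-0.8)·(-0.8) + (0.2)·(0.2)) / 4 = 24.8/4 = 6.2
  S[U,V] = ((-1.8)·(-5.6) + (4.2)·(1.4) + (-1.8)·(1.4) + (-0.8)·(2.4) + (0.2)·(0.4)) / 4 = 11.6/4 = 2.9
  S[V,V] = ((-5.6)·(-5.6) + (1.4)·(1.4) + (1.4)·(1.4) + (2.4)·(2.4) + (0.4)·(0.4)) / 4 = 41.2/4 = 10.3
  S = [[6.2, 2.9],
 [2.9, 10.3]].

Step 3 — invert S. det(S) = 6.2·10.3 - (2.9)² = 55.45.
  S^{-1} = (1/det) · [[d, -b], [-b, a]] = [[0.1858, -0.0523],
 [-0.0523, 0.1118]].

Step 4 — quadratic form (x̄ - mu_0)^T · S^{-1} · (x̄ - mu_0):
  S^{-1} · (x̄ - mu_0) = (-0.4112, 0.4653),
  (x̄ - mu_0)^T · [...] = (-1.2)·(-0.4112) + (3.6)·(0.4653) = 2.1684.

Step 5 — scale by n: T² = 5 · 2.1684 = 10.8422.

T² ≈ 10.8422


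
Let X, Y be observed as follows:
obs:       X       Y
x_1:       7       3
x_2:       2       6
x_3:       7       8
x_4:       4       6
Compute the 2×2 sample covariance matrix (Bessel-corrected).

Step 1 — column means:
  mean(X) = (7 + 2 + 7 + 4) / 4 = 20/4 = 5
  mean(Y) = (3 + 6 + 8 + 6) / 4 = 23/4 = 5.75

Step 2 — sample covariance S[i,j] = (1/(n-1)) · Σ_k (x_{k,i} - mean_i) · (x_{k,j} - mean_j), with n-1 = 3.
  S[X,X] = ((2)·(2) + (-3)·(-3) + (2)·(2) + (-1)·(-1)) / 3 = 18/3 = 6
  S[X,Y] = ((2)·(-2.75) + (-3)·(0.25) + (2)·(2.25) + (-1)·(0.25)) / 3 = -2/3 = -0.6667
  S[Y,Y] = ((-2.75)·(-2.75) + (0.25)·(0.25) + (2.25)·(2.25) + (0.25)·(0.25)) / 3 = 12.75/3 = 4.25

S is symmetric (S[j,i] = S[i,j]). Assembling:

S = [[6, -0.6667],
 [-0.6667, 4.25]]


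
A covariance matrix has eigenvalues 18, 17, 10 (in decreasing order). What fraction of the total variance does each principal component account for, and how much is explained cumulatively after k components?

Step 1 — total variance = trace(Sigma) = Σ λ_i = 18 + 17 + 10 = 45.

Step 2 — fraction explained by component i = λ_i / Σ λ:
  PC1: 18/45 = 0.4
  PC2: 17/45 = 0.3778
  PC3: 10/45 = 0.2222

Step 3 — cumulative fraction after k components = (λ_1 + ... + λ_k) / Σ λ:
  k = 1: 18/45 = 0.4
  k = 2: (18 + 17)/45 = 35/45 = 0.7778
  k = 3: (18 + 17 + 10)/45 = 45/45 = 1

Summary (fraction, with percent):

explained: PC1 0.4 (40%), PC2 0.3778 (37.78%), PC3 0.2222 (22.22%);  cumulative: 0.4, 0.7778, 1


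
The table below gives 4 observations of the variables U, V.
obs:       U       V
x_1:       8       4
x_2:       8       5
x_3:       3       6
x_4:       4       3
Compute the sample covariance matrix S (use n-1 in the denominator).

Step 1 — column means:
  mean(U) = (8 + 8 + 3 + 4) / 4 = 23/4 = 5.75
  mean(V) = (4 + 5 + 6 + 3) / 4 = 18/4 = 4.5

Step 2 — sample covariance S[i,j] = (1/(n-1)) · Σ_k (x_{k,i} - mean_i) · (x_{k,j} - mean_j), with n-1 = 3.
  S[U,U] = ((2.25)·(2.25) + (2.25)·(2.25) + (-2.75)·(-2.75) + (-1.75)·(-1.75)) / 3 = 20.75/3 = 6.9167
  S[U,V] = ((2.25)·(-0.5) + (2.25)·(0.5) + (-2.75)·(1.5) + (-1.75)·(-1.5)) / 3 = -1.5/3 = -0.5
  S[V,V] = ((-0.5)·(-0.5) + (0.5)·(0.5) + (1.5)·(1.5) + (-1.5)·(-1.5)) / 3 = 5/3 = 1.6667

S is symmetric (S[j,i] = S[i,j]). Assembling:

S = [[6.9167, -0.5],
 [-0.5, 1.6667]]


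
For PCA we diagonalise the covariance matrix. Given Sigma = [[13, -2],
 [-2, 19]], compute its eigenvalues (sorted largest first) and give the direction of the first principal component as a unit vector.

Step 1 — characteristic polynomial of 2×2 Sigma:
  det(Sigma - λI) = λ² - trace · λ + det = 0.
  trace = 13 + 19 = 32, det = 13·19 - (-2)² = 243.
Step 2 — discriminant:
  Δ = trace² - 4·det = 1024 - 972 = 52.
Step 3 — eigenvalues:
  λ = (trace ± √Δ)/2 = (32 ± 7.2111)/2,
  λ_1 = 19.6056,  λ_2 = 12.3944.

Step 4 — unit eigenvector for λ_1: solve (Sigma - λ_1 I)v = 0. First row:
  (13 - 19.6056)·v_x + (-2)·v_y = 0, i.e. (-6.6056)·v_x + (-2)·v_y = 0,
  so v ∝ (b, λ_1 - a) = (-2, 6.6056); multiply by -1 so the first entry is positive: u = (2, -6.6056).
  ||u|| = √((2)² + (-6.6056)²) = √(47.6333) ≈ 6.9017,
  v_1 = u/||u|| ≈ (0.2898, -0.9571) (||v_1|| = 1).

λ_1 = 19.6056,  λ_2 = 12.3944;  v_1 ≈ (0.2898, -0.9571)


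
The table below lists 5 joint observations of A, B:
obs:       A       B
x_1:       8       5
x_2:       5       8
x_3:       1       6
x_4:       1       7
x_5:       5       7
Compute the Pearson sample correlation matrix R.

Step 1 — column means:
  mean(A) = (8 + 5 + 1 + 1 + 5) / 5 = 20/5 = 4
  mean(B) = (5 + 8 + 6 + 7 + 7) / 5 = 33/5 = 6.6

Step 2 — sample variances and covariances s[i,j] = (1/(n-1)) · Σ_k (x_{k,i} - mean_i) · (x_{k,j} - mean_j), with n-1 = 4:
  s[A,A] = ((4)·(4) + (1)·(1) + (-3)·(-3) + (-3)·(-3) + (1)·(1)) / 4 = 36/4 = 9
  s[A,B] = ((4)·(-1.6) + (1)·(1.4) + (-3)·(-0.6) + (-3)·(0.4) + (1)·(0.4)) / 4 = -4/4 = -1
  s[B,B] = ((-1.6)·(-1.6) + (1.4)·(1.4) + (-0.6)·(-0.6) + (0.4)·(0.4) + (0.4)·(0.4)) / 4 = 5.2/4 = 1.3
  Sample standard deviations s_i = √(s[i,i]):
  s(A) = √(9) = 3
  s(B) = √(1.3) = 1.1402

Step 3 — r_{ij} = s_{ij} / (s_i · s_j):
  r[A,A] = 1 (diagonal).
  r[A,B] = -1 / (3 · 1.1402) = -1 / 3.4205 = -0.2924
  r[B,B] = 1 (diagonal).

R is symmetric with unit diagonal. Assembling:

R = [[1, -0.2924],
 [-0.2924, 1]]


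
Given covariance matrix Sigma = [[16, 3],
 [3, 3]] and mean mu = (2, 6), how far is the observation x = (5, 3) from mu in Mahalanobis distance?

Step 1 — centre the observation: (x - mu) = (3, -3).

Step 2 — invert Sigma. det(Sigma) = 16·3 - (3)² = 39.
  Sigma^{-1} = (1/det) · [[d, -b], [-b, a]] = [[0.0769, -0.0769],
 [-0.0769, 0.4103]].

Step 3 — form the quadratic (x - mu)^T · Sigma^{-1} · (x - mu):
  Sigma^{-1} · (x - mu) = (0.4615, -1.4615).
  (x - mu)^T · [Sigma^{-1} · (x - mu)] = (3)·(0.4615) + (-3)·(-1.4615) = 5.7692.

Step 4 — take square root: d = √(5.7692) ≈ 2.4019.

d(x, mu) = √(5.7692) ≈ 2.4019


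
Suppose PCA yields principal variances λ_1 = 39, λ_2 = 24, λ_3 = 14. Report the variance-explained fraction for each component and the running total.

Step 1 — total variance = trace(Sigma) = Σ λ_i = 39 + 24 + 14 = 77.

Step 2 — fraction explained by component i = λ_i / Σ λ:
  PC1: 39/77 = 0.5065
  PC2: 24/77 = 0.3117
  PC3: 14/77 = 0.1818

Step 3 — cumulative fraction after k components = (λ_1 + ... + λ_k) / Σ λ:
  k = 1: 39/77 = 0.5065
  k = 2: (39 + 24)/77 = 63/77 = 0.8182
  k = 3: (39 + 24 + 14)/77 = 77/77 = 1

Summary (fraction, with percent):

explained: PC1 0.5065 (50.65%), PC2 0.3117 (31.17%), PC3 0.1818 (18.18%);  cumulative: 0.5065, 0.8182, 1


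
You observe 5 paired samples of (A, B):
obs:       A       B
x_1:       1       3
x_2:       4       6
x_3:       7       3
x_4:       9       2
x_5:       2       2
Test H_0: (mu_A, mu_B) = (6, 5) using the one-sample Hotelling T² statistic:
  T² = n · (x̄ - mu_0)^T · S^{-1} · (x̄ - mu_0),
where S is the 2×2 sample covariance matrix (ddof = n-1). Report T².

Step 1 — sample mean vector:
  mean(A) = (1 + 4 + 7 + 9 + 2) / 5 = 23/5 = 4.6
  mean(B) = (3 + 6 + 3 + 2 + 2) / 5 = 16/5 = 3.2
  x̄ = (4.6, 3.2),  deviation x̄ - mu_0 = (4.6, 3.2) - (6, 5) = (-1.4, -1.8).

Step 2 — sample covariance matrix, S[i,j] = (1/(n-1)) · Σ_k (x_{k,i} - mean_i) · (x_{k,j} - mean_j), divisor n-1 = 4:
  S[A,A] = ((-3.6)·(-3.6) + (-0.6)·(-0.6) + (2.4)·(2.4) + (4.4)·(4.4) + (-2.6)·(-2.6)) / 4 = 45.2/4 = 11.3
  S[A,B] = ((-3.6)·(-0.2) + (-0.6)·(2.8) + (2.4)·(-0.2) + (4.4)·(-1.2) + (-2.6)·(-1.2)) / 4 = -3.6/4 = -0.9
  S[B,B] = ((-0.2)·(-0.2) + (2.8)·(2.8) + (-0.2)·(-0.2) + (-1.2)·(-1.2) + (-1.2)·(-1.2)) / 4 = 10.8/4 = 2.7
  S = [[11.3, -0.9],
 [-0.9, 2.7]].

Step 3 — invert S. det(S) = 11.3·2.7 - (-0.9)² = 29.7.
  S^{-1} = (1/det) · [[d, -b], [-b, a]] = [[0.0909, 0.0303],
 [0.0303, 0.3805]].

Step 4 — quadratic form (x̄ - mu_0)^T · S^{-1} · (x̄ - mu_0):
  S^{-1} · (x̄ - mu_0) = (-0.1818, -0.7273),
  (x̄ - mu_0)^T · [...] = (-1.4)·(-0.1818) + (-1.8)·(-0.7273) = 1.5636.

Step 5 — scale by n: T² = 5 · 1.5636 = 7.8182.

T² ≈ 7.8182


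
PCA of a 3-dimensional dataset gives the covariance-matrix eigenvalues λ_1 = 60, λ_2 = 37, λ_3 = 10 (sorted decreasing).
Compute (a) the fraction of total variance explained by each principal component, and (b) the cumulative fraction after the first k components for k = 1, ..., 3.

Step 1 — total variance = trace(Sigma) = Σ λ_i = 60 + 37 + 10 = 107.

Step 2 — fraction explained by component i = λ_i / Σ λ:
  PC1: 60/107 = 0.5607
  PC2: 37/107 = 0.3458
  PC3: 10/107 = 0.0935

Step 3 — cumulative fraction after k components = (λ_1 + ... + λ_k) / Σ λ:
  k = 1: 60/107 = 0.5607
  k = 2: (60 + 37)/107 = 97/107 = 0.9065
  k = 3: (60 + 37 + 10)/107 = 107/107 = 1

Summary (fraction, with percent):

explained: PC1 0.5607 (56.07%), PC2 0.3458 (34.58%), PC3 0.0935 (9.35%);  cumulative: 0.5607, 0.9065, 1


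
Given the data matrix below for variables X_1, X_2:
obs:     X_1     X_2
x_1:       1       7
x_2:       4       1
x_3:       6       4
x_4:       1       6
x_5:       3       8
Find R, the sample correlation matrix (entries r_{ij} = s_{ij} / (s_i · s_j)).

Step 1 — column means:
  mean(X_1) = (1 + 4 + 6 + 1 + 3) / 5 = 15/5 = 3
  mean(X_2) = (7 + 1 + 4 + 6 + 8) / 5 = 26/5 = 5.2

Step 2 — sample variances and covariances s[i,j] = (1/(n-1)) · Σ_k (x_{k,i} - mean_i) · (x_{k,j} - mean_j), with n-1 = 4:
  s[X_1,X_1] = ((-2)·(-2) + (1)·(1) + (3)·(3) + (-2)·(-2) + (0)·(0)) / 4 = 18/4 = 4.5
  s[X_1,X_2] = ((-2)·(1.8) + (1)·(-4.2) + (3)·(-1.2) + (-2)·(0.8) + (0)·(2.8)) / 4 = -13/4 = -3.25
  s[X_2,X_2] = ((1.8)·(1.8) + (-4.2)·(-4.2) + (-1.2)·(-1.2) + (0.8)·(0.8) + (2.8)·(2.8)) / 4 = 30.8/4 = 7.7
  Sample standard deviations s_i = √(s[i,i]):
  s(X_1) = √(4.5) = 2.1213
  s(X_2) = √(7.7) = 2.7749

Step 3 — r_{ij} = s_{ij} / (s_i · s_j):
  r[X_1,X_1] = 1 (diagonal).
  r[X_1,X_2] = -3.25 / (2.1213 · 2.7749) = -3.25 / 5.8864 = -0.5521
  r[X_2,X_2] = 1 (diagonal).

R is symmetric with unit diagonal. Assembling:

R = [[1, -0.5521],
 [-0.5521, 1]]


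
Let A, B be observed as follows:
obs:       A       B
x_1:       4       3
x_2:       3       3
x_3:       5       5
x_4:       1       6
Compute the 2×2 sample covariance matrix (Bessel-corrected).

Step 1 — column means:
  mean(A) = (4 + 3 + 5 + 1) / 4 = 13/4 = 3.25
  mean(B) = (3 + 3 + 5 + 6) / 4 = 17/4 = 4.25

Step 2 — sample covariance S[i,j] = (1/(n-1)) · Σ_k (x_{k,i} - mean_i) · (x_{k,j} - mean_j), with n-1 = 3.
  S[A,A] = ((0.75)·(0.75) + (-0.25)·(-0.25) + (1.75)·(1.75) + (-2.25)·(-2.25)) / 3 = 8.75/3 = 2.9167
  S[A,B] = ((0.75)·(-1.25) + (-0.25)·(-1.25) + (1.75)·(0.75) + (-2.25)·(1.75)) / 3 = -3.25/3 = -1.0833
  S[B,B] = ((-1.25)·(-1.25) + (-1.25)·(-1.25) + (0.75)·(0.75) + (1.75)·(1.75)) / 3 = 6.75/3 = 2.25

S is symmetric (S[j,i] = S[i,j]). Assembling:

S = [[2.9167, -1.0833],
 [-1.0833, 2.25]]


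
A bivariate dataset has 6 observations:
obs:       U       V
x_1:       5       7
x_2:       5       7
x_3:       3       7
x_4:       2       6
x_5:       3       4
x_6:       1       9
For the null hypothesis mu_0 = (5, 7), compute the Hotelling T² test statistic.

Step 1 — sample mean vector:
  mean(U) = (5 + 5 + 3 + 2 + 3 + 1) / 6 = 19/6 = 3.1667
  mean(V) = (7 + 7 + 7 + 6 + 4 + 9) / 6 = 40/6 = 6.6667
  x̄ = (3.1667, 6.6667),  deviation x̄ - mu_0 = (3.1667, 6.6667) - (5, 7) = (-1.8333, -0.3333).

Step 2 — sample covariance matrix, S[i,j] = (1/(n-1)) · Σ_k (x_{k,i} - mean_i) · (x_{k,j} - mean_j), divisor n-1 = 5:
  S[U,U] = ((1.8333)·(1.8333) + (1.8333)·(1.8333) + (-0.1667)·(-0.1667) + (-1.1667)·(-1.1667) + (-0.1667)·(-0.1667) + (-2.1667)·(-2.1667)) / 5 = 12.8333/5 = 2.5667
  S[U,V] = ((1.8333)·(0.3333) + (1.8333)·(0.3333) + (-0.1667)·(0.3333) + (-1.1667)·(-0.6667) + (-0.1667)·(-2.6667) + (-2.1667)·(2.3333)) / 5 = -2.6667/5 = -0.5333
  S[V,V] = ((0.3333)·(0.3333) + (0.3333)·(0.3333) + (0.3333)·(0.3333) + (-0.6667)·(-0.6667) + (-2.6667)·(-2.6667) + (2.3333)·(2.3333)) / 5 = 13.3333/5 = 2.6667
  S = [[2.5667, -0.5333],
 [-0.5333, 2.6667]].

Step 3 — invert S. det(S) = 2.5667·2.6667 - (-0.5333)² = 6.56.
  S^{-1} = (1/det) · [[d, -b], [-b, a]] = [[0.4065, 0.0813],
 [0.0813, 0.3913]].

Step 4 — quadratic form (x̄ - mu_0)^T · S^{-1} · (x̄ - mu_0):
  S^{-1} · (x̄ - mu_0) = (-0.7724, -0.2795),
  (x̄ - mu_0)^T · [...] = (-1.8333)·(-0.7724) + (-0.3333)·(-0.2795) = 1.5091.

Step 5 — scale by n: T² = 6 · 1.5091 = 9.0549.

T² ≈ 9.0549


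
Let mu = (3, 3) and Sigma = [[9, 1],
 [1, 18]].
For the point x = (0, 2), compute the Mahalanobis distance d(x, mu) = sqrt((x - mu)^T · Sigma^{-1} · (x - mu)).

Step 1 — centre the observation: (x - mu) = (-3, -1).

Step 2 — invert Sigma. det(Sigma) = 9·18 - (1)² = 161.
  Sigma^{-1} = (1/det) · [[d, -b], [-b, a]] = [[0.1118, -0.0062],
 [-0.0062, 0.0559]].

Step 3 — form the quadratic (x - mu)^T · Sigma^{-1} · (x - mu):
  Sigma^{-1} · (x - mu) = (-0.3292, -0.0373).
  (x - mu)^T · [Sigma^{-1} · (x - mu)] = (-3)·(-0.3292) + (-1)·(-0.0373) = 1.0248.

Step 4 — take square root: d = √(1.0248) ≈ 1.0123.

d(x, mu) = √(1.0248) ≈ 1.0123


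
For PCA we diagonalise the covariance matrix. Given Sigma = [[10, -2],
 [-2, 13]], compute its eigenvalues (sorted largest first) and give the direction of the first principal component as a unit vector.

Step 1 — characteristic polynomial of 2×2 Sigma:
  det(Sigma - λI) = λ² - trace · λ + det = 0.
  trace = 10 + 13 = 23, det = 10·13 - (-2)² = 126.
Step 2 — discriminant:
  Δ = trace² - 4·det = 529 - 504 = 25.
Step 3 — eigenvalues:
  λ = (trace ± √Δ)/2 = (23 ± 5)/2,
  λ_1 = 14,  λ_2 = 9.

Step 4 — unit eigenvector for λ_1: solve (Sigma - λ_1 I)v = 0. First row:
  (10 - 14)·v_x + (-2)·v_y = 0, i.e. (-4)·v_x + (-2)·v_y = 0,
  so v ∝ (b, λ_1 - a) = (-2, 4); multiply by -1 so the first entry is positive: u = (2, -4).
  ||u|| = √((2)² + (-4)²) = √(20) ≈ 4.4721,
  v_1 = u/||u|| ≈ (0.4472, -0.8944) (||v_1|| = 1).

λ_1 = 14,  λ_2 = 9;  v_1 ≈ (0.4472, -0.8944)


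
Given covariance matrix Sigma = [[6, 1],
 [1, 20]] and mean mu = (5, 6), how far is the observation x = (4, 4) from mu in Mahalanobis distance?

Step 1 — centre the observation: (x - mu) = (-1, -2).

Step 2 — invert Sigma. det(Sigma) = 6·20 - (1)² = 119.
  Sigma^{-1} = (1/det) · [[d, -b], [-b, a]] = [[0.1681, -0.0084],
 [-0.0084, 0.0504]].

Step 3 — form the quadratic (x - mu)^T · Sigma^{-1} · (x - mu):
  Sigma^{-1} · (x - mu) = (-0.1513, -0.0924).
  (x - mu)^T · [Sigma^{-1} · (x - mu)] = (-1)·(-0.1513) + (-2)·(-0.0924) = 0.3361.

Step 4 — take square root: d = √(0.3361) ≈ 0.5798.

d(x, mu) = √(0.3361) ≈ 0.5798


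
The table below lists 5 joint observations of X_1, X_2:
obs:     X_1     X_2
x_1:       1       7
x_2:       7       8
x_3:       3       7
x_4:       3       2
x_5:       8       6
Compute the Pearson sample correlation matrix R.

Step 1 — column means:
  mean(X_1) = (1 + 7 + 3 + 3 + 8) / 5 = 22/5 = 4.4
  mean(X_2) = (7 + 8 + 7 + 2 + 6) / 5 = 30/5 = 6

Step 2 — sample variances and covariances s[i,j] = (1/(n-1)) · Σ_k (x_{k,i} - mean_i) · (x_{k,j} - mean_j), with n-1 = 4:
  s[X_1,X_1] = ((-3.4)·(-3.4) + (2.6)·(2.6) + (-1.4)·(-1.4) + (-1.4)·(-1.4) + (3.6)·(3.6)) / 4 = 35.2/4 = 8.8
  s[X_1,X_2] = ((-3.4)·(1) + (2.6)·(2) + (-1.4)·(1) + (-1.4)·(-4) + (3.6)·(0)) / 4 = 6/4 = 1.5
  s[X_2,X_2] = ((1)·(1) + (2)·(2) + (1)·(1) + (-4)·(-4) + (0)·(0)) / 4 = 22/4 = 5.5
  Sample standard deviations s_i = √(s[i,i]):
  s(X_1) = √(8.8) = 2.9665
  s(X_2) = √(5.5) = 2.3452

Step 3 — r_{ij} = s_{ij} / (s_i · s_j):
  r[X_1,X_1] = 1 (diagonal).
  r[X_1,X_2] = 1.5 / (2.9665 · 2.3452) = 1.5 / 6.957 = 0.2156
  r[X_2,X_2] = 1 (diagonal).

R is symmetric with unit diagonal. Assembling:

R = [[1, 0.2156],
 [0.2156, 1]]


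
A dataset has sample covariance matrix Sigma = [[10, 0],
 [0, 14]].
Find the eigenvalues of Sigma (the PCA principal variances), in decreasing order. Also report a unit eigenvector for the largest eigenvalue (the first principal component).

Step 1 — characteristic polynomial of 2×2 Sigma:
  det(Sigma - λI) = λ² - trace · λ + det = 0.
  trace = 10 + 14 = 24, det = 10·14 - (0)² = 140.
Step 2 — discriminant:
  Δ = trace² - 4·det = 576 - 560 = 16.
Step 3 — eigenvalues:
  λ = (trace ± √Δ)/2 = (24 ± 4)/2,
  λ_1 = 14,  λ_2 = 10.

Step 4 — unit eigenvector for λ_1: Sigma is diagonal, so its eigenvectors are the coordinate axes. λ_1 = 14 is the diagonal entry on the second coordinate axis, hence
  v_1 = (0, 1) (||v_1|| = 1).

λ_1 = 14,  λ_2 = 10;  v_1 ≈ (0, 1)


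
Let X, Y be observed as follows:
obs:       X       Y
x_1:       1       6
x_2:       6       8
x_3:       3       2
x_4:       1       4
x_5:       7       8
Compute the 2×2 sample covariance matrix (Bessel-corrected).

Step 1 — column means:
  mean(X) = (1 + 6 + 3 + 1 + 7) / 5 = 18/5 = 3.6
  mean(Y) = (6 + 8 + 2 + 4 + 8) / 5 = 28/5 = 5.6

Step 2 — sample covariance S[i,j] = (1/(n-1)) · Σ_k (x_{k,i} - mean_i) · (x_{k,j} - mean_j), with n-1 = 4.
  S[X,X] = ((-2.6)·(-2.6) + (2.4)·(2.4) + (-0.6)·(-0.6) + (-2.6)·(-2.6) + (3.4)·(3.4)) / 4 = 31.2/4 = 7.8
  S[X,Y] = ((-2.6)·(0.4) + (2.4)·(2.4) + (-0.6)·(-3.6) + (-2.6)·(-1.6) + (3.4)·(2.4)) / 4 = 19.2/4 = 4.8
  S[Y,Y] = ((0.4)·(0.4) + (2.4)·(2.4) + (-3.6)·(-3.6) + (-1.6)·(-1.6) + (2.4)·(2.4)) / 4 = 27.2/4 = 6.8

S is symmetric (S[j,i] = S[i,j]). Assembling:

S = [[7.8, 4.8],
 [4.8, 6.8]]


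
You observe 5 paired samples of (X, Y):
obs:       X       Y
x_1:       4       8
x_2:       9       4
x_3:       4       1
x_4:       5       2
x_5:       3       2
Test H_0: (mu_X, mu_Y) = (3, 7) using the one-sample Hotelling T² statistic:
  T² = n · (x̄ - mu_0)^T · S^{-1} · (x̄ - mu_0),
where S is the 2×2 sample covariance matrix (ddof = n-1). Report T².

Step 1 — sample mean vector:
  mean(X) = (4 + 9 + 4 + 5 + 3) / 5 = 25/5 = 5
  mean(Y) = (8 + 4 + 1 + 2 + 2) / 5 = 17/5 = 3.4
  x̄ = (5, 3.4),  deviation x̄ - mu_0 = (5, 3.4) - (3, 7) = (2, -3.6).

Step 2 — sample covariance matrix, S[i,j] = (1/(n-1)) · Σ_k (x_{k,i} - mean_i) · (x_{k,j} - mean_j), divisor n-1 = 4:
  S[X,X] = ((-1)·(-1) + (4)·(4) + (-1)·(-1) + (0)·(0) + (-2)·(-2)) / 4 = 22/4 = 5.5
  S[X,Y] = ((-1)·(4.6) + (4)·(0.6) + (-1)·(-2.4) + (0)·(-1.4) + (-2)·(-1.4)) / 4 = 3/4 = 0.75
  S[Y,Y] = ((4.6)·(4.6) + (0.6)·(0.6) + (-2.4)·(-2.4) + (-1.4)·(-1.4) + (-1.4)·(-1.4)) / 4 = 31.2/4 = 7.8
  S = [[5.5, 0.75],
 [0.75, 7.8]].

Step 3 — invert S. det(S) = 5.5·7.8 - (0.75)² = 42.3375.
  S^{-1} = (1/det) · [[d, -b], [-b, a]] = [[0.1842, -0.0177],
 [-0.0177, 0.1299]].

Step 4 — quadratic form (x̄ - mu_0)^T · S^{-1} · (x̄ - mu_0):
  S^{-1} · (x̄ - mu_0) = (0.4322, -0.5031),
  (x̄ - mu_0)^T · [...] = (2)·(0.4322) + (-3.6)·(-0.5031) = 2.6756.

Step 5 — scale by n: T² = 5 · 2.6756 = 13.3782.

T² ≈ 13.3782


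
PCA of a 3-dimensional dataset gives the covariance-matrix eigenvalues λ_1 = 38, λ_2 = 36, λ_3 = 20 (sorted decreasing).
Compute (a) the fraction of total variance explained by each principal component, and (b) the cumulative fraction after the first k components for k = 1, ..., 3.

Step 1 — total variance = trace(Sigma) = Σ λ_i = 38 + 36 + 20 = 94.

Step 2 — fraction explained by component i = λ_i / Σ λ:
  PC1: 38/94 = 0.4043
  PC2: 36/94 = 0.383
  PC3: 20/94 = 0.2128

Step 3 — cumulative fraction after k components = (λ_1 + ... + λ_k) / Σ λ:
  k = 1: 38/94 = 0.4043
  k = 2: (38 + 36)/94 = 74/94 = 0.7872
  k = 3: (38 + 36 + 20)/94 = 94/94 = 1

Summary (fraction, with percent):

explained: PC1 0.4043 (40.43%), PC2 0.383 (38.3%), PC3 0.2128 (21.28%);  cumulative: 0.4043, 0.7872, 1


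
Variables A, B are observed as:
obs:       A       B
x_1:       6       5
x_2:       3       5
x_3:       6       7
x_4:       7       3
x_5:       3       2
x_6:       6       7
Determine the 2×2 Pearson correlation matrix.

Step 1 — column means:
  mean(A) = (6 + 3 + 6 + 7 + 3 + 6) / 6 = 31/6 = 5.1667
  mean(B) = (5 + 5 + 7 + 3 + 2 + 7) / 6 = 29/6 = 4.8333

Step 2 — sample variances and covariances s[i,j] = (1/(n-1)) · Σ_k (x_{k,i} - mean_i) · (x_{k,j} - mean_j), with n-1 = 5:
  s[A,A] = ((0.8333)·(0.8333) + (-2.1667)·(-2.1667) + (0.8333)·(0.8333) + (1.8333)·(1.8333) + (-2.1667)·(-2.1667) + (0.8333)·(0.8333)) / 5 = 14.8333/5 = 2.9667
  s[A,B] = ((0.8333)·(0.1667) + (-2.1667)·(0.1667) + (0.8333)·(2.1667) + (1.8333)·(-1.8333) + (-2.1667)·(-2.8333) + (0.8333)·(2.1667)) / 5 = 6.1667/5 = 1.2333
  s[B,B] = ((0.1667)·(0.1667) + (0.1667)·(0.1667) + (2.1667)·(2.1667) + (-1.8333)·(-1.8333) + (-2.8333)·(-2.8333) + (2.1667)·(2.1667)) / 5 = 20.8333/5 = 4.1667
  Sample standard deviations s_i = √(s[i,i]):
  s(A) = √(2.9667) = 1.7224
  s(B) = √(4.1667) = 2.0412

Step 3 — r_{ij} = s_{ij} / (s_i · s_j):
  r[A,A] = 1 (diagonal).
  r[A,B] = 1.2333 / (1.7224 · 2.0412) = 1.2333 / 3.5158 = 0.3508
  r[B,B] = 1 (diagonal).

R is symmetric with unit diagonal. Assembling:

R = [[1, 0.3508],
 [0.3508, 1]]


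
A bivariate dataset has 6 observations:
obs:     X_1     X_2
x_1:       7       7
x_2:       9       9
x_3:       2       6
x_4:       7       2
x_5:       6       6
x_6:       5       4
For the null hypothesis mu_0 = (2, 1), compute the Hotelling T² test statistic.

Step 1 — sample mean vector:
  mean(X_1) = (7 + 9 + 2 + 7 + 6 + 5) / 6 = 36/6 = 6
  mean(X_2) = (7 + 9 + 6 + 2 + 6 + 4) / 6 = 34/6 = 5.6667
  x̄ = (6, 5.6667),  deviation x̄ - mu_0 = (6, 5.6667) - (2, 1) = (4, 4.6667).

Step 2 — sample covariance matrix, S[i,j] = (1/(n-1)) · Σ_k (x_{k,i} - mean_i) · (x_{k,j} - mean_j), divisor n-1 = 5:
  S[X_1,X_1] = ((1)·(1) + (3)·(3) + (-4)·(-4) + (1)·(1) + (0)·(0) + (-1)·(-1)) / 5 = 28/5 = 5.6
  S[X_1,X_2] = ((1)·(1.3333) + (3)·(3.3333) + (-4)·(0.3333) + (1)·(-3.6667) + (0)·(0.3333) + (-1)·(-1.6667)) / 5 = 8/5 = 1.6
  S[X_2,X_2] = ((1.3333)·(1.3333) + (3.3333)·(3.3333) + (0.3333)·(0.3333) + (-3.6667)·(-3.6667) + (0.3333)·(0.3333) + (-1.6667)·(-1.6667)) / 5 = 29.3333/5 = 5.8667
  S = [[5.6, 1.6],
 [1.6, 5.8667]].

Step 3 — invert S. det(S) = 5.6·5.8667 - (1.6)² = 30.2933.
  S^{-1} = (1/det) · [[d, -b], [-b, a]] = [[0.1937, -0.0528],
 [-0.0528, 0.1849]].

Step 4 — quadratic form (x̄ - mu_0)^T · S^{-1} · (x̄ - mu_0):
  S^{-1} · (x̄ - mu_0) = (0.5282, 0.6514),
  (x̄ - mu_0)^T · [...] = (4)·(0.5282) + (4.6667)·(0.6514) = 5.1526.

Step 5 — scale by n: T² = 6 · 5.1526 = 30.9155.

T² ≈ 30.9155


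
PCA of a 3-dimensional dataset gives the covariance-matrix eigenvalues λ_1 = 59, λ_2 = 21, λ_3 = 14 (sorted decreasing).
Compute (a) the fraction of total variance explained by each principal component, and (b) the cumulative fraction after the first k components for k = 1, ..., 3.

Step 1 — total variance = trace(Sigma) = Σ λ_i = 59 + 21 + 14 = 94.

Step 2 — fraction explained by component i = λ_i / Σ λ:
  PC1: 59/94 = 0.6277
  PC2: 21/94 = 0.2234
  PC3: 14/94 = 0.1489

Step 3 — cumulative fraction after k components = (λ_1 + ... + λ_k) / Σ λ:
  k = 1: 59/94 = 0.6277
  k = 2: (59 + 21)/94 = 80/94 = 0.8511
  k = 3: (59 + 21 + 14)/94 = 94/94 = 1

Summary (fraction, with percent):

explained: PC1 0.6277 (62.77%), PC2 0.2234 (22.34%), PC3 0.1489 (14.89%);  cumulative: 0.6277, 0.8511, 1


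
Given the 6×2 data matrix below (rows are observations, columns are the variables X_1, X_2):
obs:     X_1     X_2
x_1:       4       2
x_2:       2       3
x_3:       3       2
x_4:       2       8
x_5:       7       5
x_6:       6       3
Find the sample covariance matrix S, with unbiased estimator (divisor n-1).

Step 1 — column means:
  mean(X_1) = (4 + 2 + 3 + 2 + 7 + 6) / 6 = 24/6 = 4
  mean(X_2) = (2 + 3 + 2 + 8 + 5 + 3) / 6 = 23/6 = 3.8333

Step 2 — sample covariance S[i,j] = (1/(n-1)) · Σ_k (x_{k,i} - mean_i) · (x_{k,j} - mean_j), with n-1 = 5.
  S[X_1,X_1] = ((0)·(0) + (-2)·(-2) + (-1)·(-1) + (-2)·(-2) + (3)·(3) + (2)·(2)) / 5 = 22/5 = 4.4
  S[X_1,X_2] = ((0)·(-1.8333) + (-2)·(-0.8333) + (-1)·(-1.8333) + (-2)·(4.1667) + (3)·(1.1667) + (2)·(-0.8333)) / 5 = -3/5 = -0.6
  S[X_2,X_2] = ((-1.8333)·(-1.8333) + (-0.8333)·(-0.8333) + (-1.8333)·(-1.8333) + (4.1667)·(4.1667) + (1.1667)·(1.1667) + (-0.8333)·(-0.8333)) / 5 = 26.8333/5 = 5.3667

S is symmetric (S[j,i] = S[i,j]). Assembling:

S = [[4.4, -0.6],
 [-0.6, 5.3667]]


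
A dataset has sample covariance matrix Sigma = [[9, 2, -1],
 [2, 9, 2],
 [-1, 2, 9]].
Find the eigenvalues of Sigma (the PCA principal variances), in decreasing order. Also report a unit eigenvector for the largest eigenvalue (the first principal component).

Step 1 — characteristic polynomial p(λ) = det(λI - Sigma) = λ³ - tr·λ² + c_1·λ - det, where tr = trace, c_1 = sum of the principal 2×2 minors, det = det(Sigma):
  tr = 9 + 9 + 9 = 27,
  c_1 = (9·9 - (2)²) + (9·9 - (-1)²) + (9·9 - (2)²) = 77 + 80 + 77 = 234,
  det = 9·(9·9 - (2)²) - (2)·((2)·9 - (2)·(-1)) + (-1)·((2)·(2) - 9·(-1)) = 9·(77) - (2)·(20) + (-1)·(13) = 640.
  So p(λ) = λ³ - 27λ² + 234λ - 640.
Step 2 — look for an integer root (rational root theorem: any rational root is an integer divisor of 640). Testing λ = 10:
  p(10) = 1000 - 2700 + 2340 - 640 = 0  ✓
  Dividing out (λ - 10): p(λ) = (λ - 10)(λ² - 17λ + 64).
Step 3 — remaining eigenvalues from the quadratic λ² - 17λ + 64 = 0:
  Δ = 17² - 4·64 = 289 - 256 = 33,  λ = (17 ± √33)/2 = (17 ± 5.7446)/2 ≈ 11.3723 or 5.6277.
  Sorted: λ_1 = 11.3723,  λ_2 = 10,  λ_3 = 5.6277  (check: sum = 27 = tr ✓).

Step 4 — unit eigenvector for λ_1 ≈ 11.3723: v spans the null space of (Sigma - λ_1 I), whose rows are
  r_1 = (-2.3723, 2, -1),  r_2 = (2, -2.3723, 2),  r_3 = (-1, 2, -2.3723).
  v is orthogonal to every row, so take v ∝ r_1 × r_2 = ((2)·(2) - (-1)·(-2.3723), (-1)·(2) - (-2.3723)·(2), (-2.3723)·(-2.3723) - (2)·(2)) ≈ (1.6277, 2.7446, 1.6277).
  Let u = (1.6277, 2.7446, 1.6277).
  ||u|| = √((1.6277)² + (2.7446)² + (1.6277)²) = √(12.8316) ≈ 3.5821,  v_1 = u/||u|| ≈ (0.4544, 0.7662, 0.4544) (||v_1|| = 1).

λ_1 = 11.3723,  λ_2 = 10,  λ_3 = 5.6277;  v_1 ≈ (0.4544, 0.7662, 0.4544)
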